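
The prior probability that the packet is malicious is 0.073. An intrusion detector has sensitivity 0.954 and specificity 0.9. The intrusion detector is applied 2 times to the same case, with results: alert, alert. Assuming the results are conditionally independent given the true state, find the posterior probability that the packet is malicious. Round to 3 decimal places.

With H the event that the packet is malicious, the joint likelihood of the observed sequence is P(data|H) = 0.954·0.954 = 0.91012 and P(data|¬H) = 0.1·0.1 = 0.010000.
Bayes: P(H|data) = 0.073·0.91012 / (0.073·0.91012 + 0.927·0.010000) = 0.066438/0.075708 = 0.8776.

Posterior P(H) ≈ 0.878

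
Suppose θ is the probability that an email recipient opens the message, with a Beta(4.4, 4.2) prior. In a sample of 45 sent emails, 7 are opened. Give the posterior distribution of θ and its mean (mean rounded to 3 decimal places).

Posterior: Beta(11.4, 42.2); mean ≈ 0.213

Observing 7 successes and 38 failures updates Beta(4.4, 4.2) by adding the success and failure counts to the two shape parameters: α = 4.4+7 = 11.4, β = 4.2+38 = 42.2.
E[θ | data] = 11.4/(11.4+42.2) = 0.213.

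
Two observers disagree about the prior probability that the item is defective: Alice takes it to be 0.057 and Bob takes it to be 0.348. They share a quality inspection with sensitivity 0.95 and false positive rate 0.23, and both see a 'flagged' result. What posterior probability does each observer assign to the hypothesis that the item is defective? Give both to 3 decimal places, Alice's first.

Alice: 0.200; Bob: 0.688

The likelihood ratio for a 'flagged' result is 0.95/0.23 = 4.1304.
Alice: prior odds 0.057/0.943 = 0.060445; posterior odds 0.24967; posterior probability 0.200.
Bob: prior odds 0.348/0.652 = 0.53374; posterior odds 2.2046; posterior probability 0.688.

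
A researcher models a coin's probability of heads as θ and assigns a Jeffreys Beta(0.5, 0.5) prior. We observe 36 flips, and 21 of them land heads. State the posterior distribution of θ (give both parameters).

Posterior: Beta(21.5, 15.5)

The binomial likelihood is conjugate to the Beta prior: with 21 successes and 15 failures, the posterior is Beta(0.5+21, 0.5+15) = Beta(21.5, 15.5).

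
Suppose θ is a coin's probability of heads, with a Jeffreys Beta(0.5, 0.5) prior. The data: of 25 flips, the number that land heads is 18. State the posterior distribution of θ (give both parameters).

Posterior: Beta(18.5, 7.5)

Observing 18 successes and 7 failures updates Beta(0.5, 0.5) by adding the success and failure counts to the two shape parameters: α = 0.5+18 = 18.5, β = 0.5+7 = 7.5.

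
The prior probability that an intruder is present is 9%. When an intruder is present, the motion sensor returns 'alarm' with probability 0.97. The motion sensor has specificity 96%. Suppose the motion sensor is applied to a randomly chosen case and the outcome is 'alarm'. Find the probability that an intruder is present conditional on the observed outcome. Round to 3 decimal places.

P(H | E) ≈ 0.706

Let H be the event that an intruder is present. P(H) = 0.09, so P(¬H) = 0.91. With E the 'alarm' result, P(E|H) = 0.97 and P(E|¬H) = 0.04.
P(E) = 0.97·0.09 + 0.04·0.91 = 0.087300 + 0.036400 = 0.12370.
By Bayes' theorem, P(H|E) = 0.087300 / 0.12370 = 0.706.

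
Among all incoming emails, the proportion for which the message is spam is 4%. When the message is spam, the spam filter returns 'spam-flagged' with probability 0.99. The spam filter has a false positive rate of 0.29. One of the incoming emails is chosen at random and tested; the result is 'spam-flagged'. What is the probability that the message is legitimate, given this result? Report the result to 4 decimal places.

Write H for 'the message is spam'. Prior odds H:¬H = 0.04/0.96 = 0.041667. For the 'spam-flagged' outcome, the likelihood ratio is 0.99/0.29 = 3.4138.
Posterior odds = 0.041667 × 3.4138 = 0.14224, so P(H|E) = 0.14224/(1+0.14224) = 0.1245. Then P(¬H|E) = 1 − 0.1245 = 0.8755.

P(¬H | E) ≈ 0.8755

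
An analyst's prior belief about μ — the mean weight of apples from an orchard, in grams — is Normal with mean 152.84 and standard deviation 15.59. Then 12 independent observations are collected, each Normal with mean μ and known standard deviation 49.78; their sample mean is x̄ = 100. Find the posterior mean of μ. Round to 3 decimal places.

Posterior mean ≈ 124.272

Prior precision 1/τ₀² = 1/15.59² = 0.00411441; data precision n/σ² = 12/49.78² = 0.00484252.
Posterior precision = 0.00411441 + 0.00484252 = 0.00895693.
Posterior mean = (0.00411441·152.84 + 0.00484252·100) / 0.00895693 = 124.272.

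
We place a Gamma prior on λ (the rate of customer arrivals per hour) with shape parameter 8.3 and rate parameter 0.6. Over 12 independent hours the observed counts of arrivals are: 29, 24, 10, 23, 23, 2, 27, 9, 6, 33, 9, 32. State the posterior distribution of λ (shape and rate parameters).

The Poisson likelihood adds the total count to the shape and the number of exposure periods to the rate. Here ∑xᵢ = 227 and n = 12, so shape 8.3→235.3 and rate 0.6→12.6.

Posterior: Gamma(shape=235.3, rate=12.6)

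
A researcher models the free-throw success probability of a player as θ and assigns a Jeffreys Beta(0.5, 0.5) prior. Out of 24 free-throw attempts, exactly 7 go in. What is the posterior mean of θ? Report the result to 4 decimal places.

Posterior mean ≈ 0.3000

Observing 7 successes and 17 failures updates Beta(0.5, 0.5) by adding the success and failure counts to the two shape parameters: α = 0.5+7 = 7.5, β = 0.5+17 = 17.5.
Posterior mean = α/(α+β) = 7.5/25 = 0.3000.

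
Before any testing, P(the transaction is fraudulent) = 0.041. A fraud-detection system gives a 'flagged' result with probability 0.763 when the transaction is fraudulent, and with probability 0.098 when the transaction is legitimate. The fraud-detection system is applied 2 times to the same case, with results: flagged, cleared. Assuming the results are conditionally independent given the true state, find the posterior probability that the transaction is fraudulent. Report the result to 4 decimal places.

Posterior P(H) ≈ 0.0804

With H the event that the transaction is fraudulent, the joint likelihood of the observed sequence is P(data|H) = 0.763·0.237 = 0.18083 and P(data|¬H) = 0.098·0.902 = 0.088396.
Bayes: P(H|data) = 0.041·0.18083 / (0.041·0.18083 + 0.959·0.088396) = 0.0074141/0.092186 = 0.0804.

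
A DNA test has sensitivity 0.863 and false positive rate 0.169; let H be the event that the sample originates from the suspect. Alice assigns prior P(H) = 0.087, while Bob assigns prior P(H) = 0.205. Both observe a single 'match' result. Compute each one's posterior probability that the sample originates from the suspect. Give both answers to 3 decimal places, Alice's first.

The likelihood ratio for a 'match' result is 0.863/0.169 = 5.1065.
Alice: prior odds 0.087/0.913 = 0.095290; posterior odds 0.48660; posterior probability 0.327.
Bob: prior odds 0.205/0.795 = 0.25786; posterior odds 1.3168; posterior probability 0.568.

Alice: 0.327; Bob: 0.568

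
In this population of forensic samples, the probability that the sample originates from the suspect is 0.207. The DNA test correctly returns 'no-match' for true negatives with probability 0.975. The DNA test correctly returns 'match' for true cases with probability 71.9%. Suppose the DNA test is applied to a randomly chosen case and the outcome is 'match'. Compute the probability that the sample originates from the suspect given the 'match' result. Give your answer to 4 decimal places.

P(H | E) ≈ 0.8825

Let H be the event that the sample originates from the suspect. P(H) = 0.207, so P(¬H) = 0.793. With E the 'match' result, P(E|H) = 0.719 and P(E|¬H) = 0.025.
P(E) = 0.719·0.207 + 0.025·0.793 = 0.14883 + 0.019825 = 0.16866.
By Bayes' theorem, P(H|E) = 0.14883 / 0.16866 = 0.8825.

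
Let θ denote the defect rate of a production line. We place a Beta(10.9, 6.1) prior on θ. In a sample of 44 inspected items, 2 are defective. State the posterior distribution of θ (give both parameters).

Posterior: Beta(12.9, 48.1)

The binomial likelihood is conjugate to the Beta prior: with 2 successes and 42 failures, the posterior is Beta(10.9+2, 6.1+42) = Beta(12.9, 48.1).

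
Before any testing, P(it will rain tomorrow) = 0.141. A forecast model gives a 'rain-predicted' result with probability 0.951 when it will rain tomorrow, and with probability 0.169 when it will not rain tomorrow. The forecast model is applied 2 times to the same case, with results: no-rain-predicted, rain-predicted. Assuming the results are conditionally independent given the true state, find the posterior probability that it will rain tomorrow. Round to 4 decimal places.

With H the event that it will rain tomorrow, the joint likelihood of the observed sequence is P(data|H) = 0.049·0.951 = 0.046599 and P(data|¬H) = 0.831·0.169 = 0.14044.
Bayes: P(H|data) = 0.141·0.046599 / (0.141·0.046599 + 0.859·0.14044) = 0.0065705/0.12721 = 0.0517.

Posterior P(H) ≈ 0.0517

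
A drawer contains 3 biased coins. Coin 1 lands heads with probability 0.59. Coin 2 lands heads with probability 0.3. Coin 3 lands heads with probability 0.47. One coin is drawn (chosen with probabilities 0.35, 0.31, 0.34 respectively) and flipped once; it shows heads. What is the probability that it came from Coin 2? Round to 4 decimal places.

Tabulate prior·likelihood by source: [1] prior 0.35, lik 0.59, product 0.2065; [2] prior 0.31, lik 0.3, product 0.09300; [3] prior 0.34, lik 0.47, product 0.1598.
Normalizing constant = 0.45930; the posterior for Coin 2 is its product over the sum, 0.09300/0.45930 = 0.2025.

Posterior probability ≈ 0.2025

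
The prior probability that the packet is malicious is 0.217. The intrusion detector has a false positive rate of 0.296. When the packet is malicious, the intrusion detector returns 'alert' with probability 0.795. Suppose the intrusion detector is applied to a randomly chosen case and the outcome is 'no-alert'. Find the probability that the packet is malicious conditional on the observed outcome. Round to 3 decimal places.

P(H | E) ≈ 0.075

Write H for 'the packet is malicious'. Prior odds H:¬H = 0.217/0.783 = 0.27714. For the 'no-alert' outcome, the likelihood ratio is 0.205/0.704 = 0.29119.
Posterior odds = 0.27714 × 0.29119 = 0.080701, so P(H|E) = 0.080701/(1+0.080701) = 0.075.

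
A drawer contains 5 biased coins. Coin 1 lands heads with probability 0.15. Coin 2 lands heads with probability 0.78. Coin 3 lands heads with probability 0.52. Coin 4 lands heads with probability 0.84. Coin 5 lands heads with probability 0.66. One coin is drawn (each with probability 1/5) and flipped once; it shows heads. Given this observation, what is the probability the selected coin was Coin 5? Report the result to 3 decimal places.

Posterior probability ≈ 0.224

P(heads|C1) = 0.15; P(heads|C2) = 0.78; P(heads|C3) = 0.52; P(heads|C4) = 0.84; P(heads|C5) = 0.66.
Prior × likelihood for each source: 0.2·0.15=0.03000, 0.2·0.78=0.1560, 0.2·0.52=0.1040, 0.2·0.84=0.1680, 0.2·0.66=0.1320. Summing gives P(heads) = 0.59000.
P(Coin 5 | heads) = 0.1320 / 0.59000 = 0.224.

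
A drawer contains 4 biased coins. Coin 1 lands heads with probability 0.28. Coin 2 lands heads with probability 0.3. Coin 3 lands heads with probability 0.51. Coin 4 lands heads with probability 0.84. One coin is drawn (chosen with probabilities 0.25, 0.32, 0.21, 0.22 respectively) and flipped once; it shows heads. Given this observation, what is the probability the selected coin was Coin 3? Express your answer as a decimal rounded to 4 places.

Posterior probability ≈ 0.2339

Tabulate prior·likelihood by source: [1] prior 0.25, lik 0.28, product 0.07000; [2] prior 0.32, lik 0.3, product 0.09600; [3] prior 0.21, lik 0.51, product 0.1071; [4] prior 0.22, lik 0.84, product 0.1848.
Normalizing constant = 0.45790; the posterior for Coin 3 is its product over the sum, 0.1071/0.45790 = 0.2339.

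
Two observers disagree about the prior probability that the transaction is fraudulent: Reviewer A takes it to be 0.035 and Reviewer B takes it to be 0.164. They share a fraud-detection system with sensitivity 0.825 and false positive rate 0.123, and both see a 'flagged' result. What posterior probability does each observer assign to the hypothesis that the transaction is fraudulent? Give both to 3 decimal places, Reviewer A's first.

P('+'|H) = 0.825, P('+'|¬H) = 0.123.
Reviewer A: numerator 0.825·0.035 = 0.028875; evidence = 0.028875+0.123·0.965 = 0.14757; posterior = 0.196.
Reviewer B: numerator 0.825·0.164 = 0.13530; evidence = 0.13530+0.123·0.836 = 0.23813; posterior = 0.568.

Reviewer A: 0.196; Reviewer B: 0.568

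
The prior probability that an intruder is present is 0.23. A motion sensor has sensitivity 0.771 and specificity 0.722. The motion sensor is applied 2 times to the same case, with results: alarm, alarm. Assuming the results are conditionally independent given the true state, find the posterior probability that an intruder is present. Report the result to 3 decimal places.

Let H be the event that an intruder is present; start with P(H) = 0.23. P('alarm'|H) = 0.771, P('alarm'|¬H) = 0.278.
Update on result 1 ('alarm'): P(H) ← 0.771·0.2300 / (0.771·0.2300 + 0.278·0.7700) = 0.17733/0.39139 = 0.4531.
Update on result 2 ('alarm'): P(H) ← 0.771·0.4531 / (0.771·0.4531 + 0.278·0.5469) = 0.34932/0.50137 = 0.6967.

Posterior P(H) ≈ 0.697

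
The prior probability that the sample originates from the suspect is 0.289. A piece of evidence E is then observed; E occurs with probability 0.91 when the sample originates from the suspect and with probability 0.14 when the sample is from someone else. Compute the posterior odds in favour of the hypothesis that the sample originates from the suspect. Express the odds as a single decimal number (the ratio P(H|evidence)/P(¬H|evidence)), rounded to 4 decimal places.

Posterior odds ≈ 2.6421

Prior odds = 0.289/(1−0.289) = 0.40647.
Likelihood ratio for E = 0.91/0.14 = 6.5000.
Posterior odds = prior odds × LR = 2.6421.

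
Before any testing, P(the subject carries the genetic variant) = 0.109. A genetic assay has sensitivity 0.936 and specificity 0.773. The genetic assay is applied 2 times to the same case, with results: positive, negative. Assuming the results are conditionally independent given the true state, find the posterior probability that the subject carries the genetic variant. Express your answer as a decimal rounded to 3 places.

Let H be the event that the subject carries the genetic variant; start with P(H) = 0.109. P('positive'|H) = 0.936, P('positive'|¬H) = 0.227.
Update on result 1 ('positive'): P(H) ← 0.936·0.1090 / (0.936·0.1090 + 0.227·0.8910) = 0.10202/0.30428 = 0.3353.
Update on result 2 ('negative'): P(H) ← 0.064·0.3353 / (0.064·0.3353 + 0.773·0.6647) = 0.021459/0.53528 = 0.0401.

Posterior P(H) ≈ 0.040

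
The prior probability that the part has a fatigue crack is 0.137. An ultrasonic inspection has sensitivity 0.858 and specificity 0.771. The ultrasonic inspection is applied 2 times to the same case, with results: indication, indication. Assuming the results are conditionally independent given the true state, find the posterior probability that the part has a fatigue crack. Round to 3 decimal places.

Let H be the event that the part has a fatigue crack; start with P(H) = 0.137. P('indication'|H) = 0.858, P('indication'|¬H) = 0.229.
Update on result 1 ('indication'): P(H) ← 0.858·0.1370 / (0.858·0.1370 + 0.229·0.8630) = 0.11755/0.31517 = 0.3730.
Update on result 2 ('indication'): P(H) ← 0.858·0.3730 / (0.858·0.3730 + 0.229·0.6270) = 0.32000/0.46359 = 0.6903.

Posterior P(H) ≈ 0.690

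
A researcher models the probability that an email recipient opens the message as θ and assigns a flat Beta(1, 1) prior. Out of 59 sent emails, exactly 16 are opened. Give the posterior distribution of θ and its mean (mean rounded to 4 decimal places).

Posterior: Beta(17, 44); mean ≈ 0.2787

Observing 16 successes and 43 failures updates Beta(1, 1) by adding the success and failure counts to the two shape parameters: α = 1+16 = 17, β = 1+43 = 44.
E[θ | data] = 17/(17+44) = 0.2787.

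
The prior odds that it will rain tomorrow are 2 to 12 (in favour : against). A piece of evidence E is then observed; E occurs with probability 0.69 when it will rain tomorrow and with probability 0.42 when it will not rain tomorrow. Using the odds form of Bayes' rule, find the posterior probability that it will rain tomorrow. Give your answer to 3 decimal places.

Prior odds = 2/12 = 0.16667. In log-odds, ln(0.16667) = -1.7918.
Add log likelihood ratio: ln(1.6429) = 0.49644.
Posterior log-odds = -1.2953, so posterior odds = exp(-1.2953) = 0.27381. Converting, P(H|E) = 0.27381/1.2738 = 0.215.

Posterior probability ≈ 0.215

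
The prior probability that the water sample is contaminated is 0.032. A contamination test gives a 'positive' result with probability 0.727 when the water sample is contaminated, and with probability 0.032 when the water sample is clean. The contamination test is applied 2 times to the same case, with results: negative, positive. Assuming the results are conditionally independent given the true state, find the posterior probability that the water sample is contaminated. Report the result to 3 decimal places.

Let H be the event that the water sample is contaminated; start with P(H) = 0.032. P('positive'|H) = 0.727, P('positive'|¬H) = 0.032.
Update on result 1 ('negative'): P(H) ← 0.273·0.0320 / (0.273·0.0320 + 0.968·0.9680) = 0.0087360/0.94576 = 0.0092.
Update on result 2 ('positive'): P(H) ← 0.727·0.0092 / (0.727·0.0092 + 0.032·0.9908) = 0.0067153/0.038420 = 0.1748.

Posterior P(H) ≈ 0.175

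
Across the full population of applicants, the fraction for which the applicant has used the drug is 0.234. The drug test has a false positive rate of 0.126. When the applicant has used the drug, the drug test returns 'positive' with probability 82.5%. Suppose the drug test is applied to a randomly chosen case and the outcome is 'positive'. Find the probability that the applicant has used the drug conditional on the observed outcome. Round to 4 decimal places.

P(H | E) ≈ 0.6667

Let H be the event that the applicant has used the drug. P(H) = 0.234, so P(¬H) = 0.766. With E the 'positive' result, P(E|H) = 0.825 and P(E|¬H) = 0.126.
P(E) = 0.825·0.234 + 0.126·0.766 = 0.19305 + 0.096516 = 0.28957.
By Bayes' theorem, P(H|E) = 0.19305 / 0.28957 = 0.6667.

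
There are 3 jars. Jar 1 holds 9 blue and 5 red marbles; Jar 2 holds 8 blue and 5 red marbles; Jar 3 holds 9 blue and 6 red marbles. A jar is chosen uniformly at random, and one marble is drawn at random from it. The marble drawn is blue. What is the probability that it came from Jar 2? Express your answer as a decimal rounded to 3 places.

Posterior probability ≈ 0.331

P(blue|Jar 1) = 0.6429; P(blue|Jar 2) = 0.6154; P(blue|Jar 3) = 0.6.
Prior × likelihood for each source: 0.333333·0.6429=0.2143, 0.333333·0.6154=0.2051, 0.333333·0.6=0.2000. Summing gives P(blue) = 0.61941.
P(Jar 2 | blue) = 0.2051 / 0.61941 = 0.331.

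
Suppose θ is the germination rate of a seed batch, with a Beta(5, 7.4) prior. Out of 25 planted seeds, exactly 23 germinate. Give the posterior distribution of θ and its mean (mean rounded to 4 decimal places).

Posterior: Beta(28, 9.4); mean ≈ 0.7487

The binomial likelihood is conjugate to the Beta prior: with 23 successes and 2 failures, the posterior is Beta(5+23, 7.4+2) = Beta(28, 9.4).
Posterior mean = α/(α+β) = 28/37.4 = 0.7487.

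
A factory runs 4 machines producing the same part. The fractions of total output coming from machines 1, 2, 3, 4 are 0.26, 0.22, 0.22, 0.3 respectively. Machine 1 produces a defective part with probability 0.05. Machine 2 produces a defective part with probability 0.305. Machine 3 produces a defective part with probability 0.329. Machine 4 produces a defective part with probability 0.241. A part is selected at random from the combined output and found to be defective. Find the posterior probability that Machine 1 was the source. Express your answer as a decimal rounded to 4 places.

P(defective|M1) = 0.05; P(defective|M2) = 0.305; P(defective|M3) = 0.329; P(defective|M4) = 0.241.
Prior × likelihood for each source: 0.26·0.05=0.01300, 0.22·0.305=0.06710, 0.22·0.329=0.07238, 0.3·0.241=0.07230. Summing gives P(defective) = 0.22478.
P(Machine 1 | defective) = 0.01300 / 0.22478 = 0.0578.

Posterior probability ≈ 0.0578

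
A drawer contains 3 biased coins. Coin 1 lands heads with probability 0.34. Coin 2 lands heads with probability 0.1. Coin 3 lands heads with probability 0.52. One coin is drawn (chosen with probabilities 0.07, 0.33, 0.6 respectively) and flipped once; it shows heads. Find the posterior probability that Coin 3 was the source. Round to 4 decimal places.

Posterior probability ≈ 0.8460

Tabulate prior·likelihood by source: [1] prior 0.07, lik 0.34, product 0.02380; [2] prior 0.33, lik 0.1, product 0.03300; [3] prior 0.6, lik 0.52, product 0.3120.
Normalizing constant = 0.36880; the posterior for Coin 3 is its product over the sum, 0.3120/0.36880 = 0.8460.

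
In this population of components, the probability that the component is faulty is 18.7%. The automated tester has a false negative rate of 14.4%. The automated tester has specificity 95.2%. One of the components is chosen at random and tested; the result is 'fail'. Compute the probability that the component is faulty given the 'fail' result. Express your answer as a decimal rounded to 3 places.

P(H | E) ≈ 0.804

Let H be the event that the component is faulty. P(H) = 0.187, so P(¬H) = 0.813. With E the 'fail' result, P(E|H) = 0.856 and P(E|¬H) = 0.048.
P(E) = 0.856·0.187 + 0.048·0.813 = 0.16007 + 0.039024 = 0.19910.
By Bayes' theorem, P(H|E) = 0.16007 / 0.19910 = 0.804.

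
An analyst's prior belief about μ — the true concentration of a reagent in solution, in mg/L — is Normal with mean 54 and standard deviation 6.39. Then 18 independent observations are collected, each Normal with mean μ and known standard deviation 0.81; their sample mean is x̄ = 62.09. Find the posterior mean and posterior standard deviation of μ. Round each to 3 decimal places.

Posterior mean ≈ 62.083; posterior SD ≈ 0.191

Prior precision 1/τ₀² = 1/6.39² = 0.0244905; data precision n/σ² = 18/0.81² = 27.4348.
Posterior precision = 0.0244905 + 27.4348 = 27.4593, giving posterior SD = 1/√27.4593 = 0.191.
Posterior mean = (0.0244905·54 + 27.4348·62.09) / 27.4593 = 62.083.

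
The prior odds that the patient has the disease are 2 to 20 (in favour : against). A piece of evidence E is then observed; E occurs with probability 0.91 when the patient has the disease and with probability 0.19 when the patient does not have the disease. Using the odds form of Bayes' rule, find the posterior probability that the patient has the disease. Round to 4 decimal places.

Posterior probability ≈ 0.3238

Prior odds = 2/20 = 0.10000. In log-odds, ln(0.10000) = -2.3026.
Add log likelihood ratio: ln(4.7895) = 1.5664.
Posterior log-odds = -0.73616, so posterior odds = exp(-0.73616) = 0.47895. Converting, P(H|E) = 0.47895/1.4789 = 0.3238.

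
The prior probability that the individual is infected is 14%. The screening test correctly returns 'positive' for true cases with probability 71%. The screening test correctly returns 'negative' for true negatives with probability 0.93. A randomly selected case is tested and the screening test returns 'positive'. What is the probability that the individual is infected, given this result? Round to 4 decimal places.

Write H for 'the individual is infected'. Prior odds H:¬H = 0.14/0.86 = 0.16279. For the 'positive' outcome, the likelihood ratio is 0.71/0.07 = 10.143.
Posterior odds = 0.16279 × 10.143 = 1.6512, so P(H|E) = 1.6512/(1+1.6512) = 0.6228.

P(H | E) ≈ 0.6228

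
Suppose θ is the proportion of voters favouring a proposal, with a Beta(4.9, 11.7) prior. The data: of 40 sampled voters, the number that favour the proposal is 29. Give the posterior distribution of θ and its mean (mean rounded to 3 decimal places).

Posterior: Beta(33.9, 22.7); mean ≈ 0.599

The binomial likelihood is conjugate to the Beta prior: with 29 successes and 11 failures, the posterior is Beta(4.9+29, 11.7+11) = Beta(33.9, 22.7).
Posterior mean = α/(α+β) = 33.9/56.6 = 0.599.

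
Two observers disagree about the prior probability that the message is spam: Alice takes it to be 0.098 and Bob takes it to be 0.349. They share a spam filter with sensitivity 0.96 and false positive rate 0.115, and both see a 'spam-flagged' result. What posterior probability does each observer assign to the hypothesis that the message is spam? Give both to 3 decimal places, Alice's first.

Alice: 0.476; Bob: 0.817

The likelihood ratio for a 'spam-flagged' result is 0.96/0.115 = 8.3478.
Alice: prior odds 0.098/0.902 = 0.10865; posterior odds 0.90697; posterior probability 0.476.
Bob: prior odds 0.349/0.651 = 0.53610; posterior odds 4.4753; posterior probability 0.817.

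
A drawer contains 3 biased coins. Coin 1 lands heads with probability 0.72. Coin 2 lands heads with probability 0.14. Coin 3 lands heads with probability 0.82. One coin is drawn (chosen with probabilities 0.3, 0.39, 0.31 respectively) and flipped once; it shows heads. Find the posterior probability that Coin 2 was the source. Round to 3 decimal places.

Posterior probability ≈ 0.104

P(heads|C1) = 0.72; P(heads|C2) = 0.14; P(heads|C3) = 0.82.
Prior × likelihood for each source: 0.3·0.72=0.2160, 0.39·0.14=0.05460, 0.31·0.82=0.2542. Summing gives P(heads) = 0.52480.
P(Coin 2 | heads) = 0.05460 / 0.52480 = 0.104.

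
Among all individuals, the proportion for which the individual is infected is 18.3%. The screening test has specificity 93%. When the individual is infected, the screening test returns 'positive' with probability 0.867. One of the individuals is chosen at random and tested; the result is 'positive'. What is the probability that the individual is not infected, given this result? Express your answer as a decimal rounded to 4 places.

Write H for 'the individual is infected'. Prior odds H:¬H = 0.183/0.817 = 0.22399. For the 'positive' outcome, the likelihood ratio is 0.867/0.07 = 12.386.
Posterior odds = 0.22399 × 12.386 = 2.7743, so P(H|E) = 2.7743/(1+2.7743) = 0.7350. Then P(¬H|E) = 1 − 0.7350 = 0.2650.

P(¬H | E) ≈ 0.2650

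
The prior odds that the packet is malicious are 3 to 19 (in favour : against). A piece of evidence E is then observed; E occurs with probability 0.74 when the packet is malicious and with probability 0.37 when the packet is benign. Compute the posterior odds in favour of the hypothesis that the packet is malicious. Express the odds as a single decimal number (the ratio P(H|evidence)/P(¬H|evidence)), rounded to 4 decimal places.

Prior odds = 3/19 = 0.15789.
Likelihood ratio for E = 0.74/0.37 = 2.0000.
Posterior odds = prior odds × LR = 0.31579.

Posterior odds ≈ 0.3158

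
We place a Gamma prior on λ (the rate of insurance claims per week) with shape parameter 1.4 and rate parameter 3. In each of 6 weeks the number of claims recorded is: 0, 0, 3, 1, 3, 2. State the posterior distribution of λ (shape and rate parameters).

The Poisson likelihood adds the total count to the shape and the number of exposure periods to the rate. Here ∑xᵢ = 9 and n = 6, so shape 1.4→10.4 and rate 3→9.

Posterior: Gamma(shape=10.4, rate=9)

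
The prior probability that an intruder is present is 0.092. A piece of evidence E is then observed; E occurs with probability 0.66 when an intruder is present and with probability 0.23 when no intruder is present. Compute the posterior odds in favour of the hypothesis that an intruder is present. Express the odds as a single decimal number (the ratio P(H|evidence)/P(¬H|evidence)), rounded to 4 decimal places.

Posterior odds ≈ 0.2907

Prior odds = 0.092/(1−0.092) = 0.10132. In log-odds, ln(0.10132) = -2.2895.
Add log likelihood ratio: ln(2.8696) = 1.0542.
Posterior log-odds = -1.2353, so posterior odds = exp(-1.2353) = 0.29075.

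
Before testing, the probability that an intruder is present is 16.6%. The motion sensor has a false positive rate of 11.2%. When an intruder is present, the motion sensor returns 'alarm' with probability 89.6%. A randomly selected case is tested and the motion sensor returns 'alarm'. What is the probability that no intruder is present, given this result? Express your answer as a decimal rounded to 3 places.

Write H for 'an intruder is present'. Prior odds H:¬H = 0.166/0.834 = 0.19904. For the 'alarm' outcome, the likelihood ratio is 0.896/0.112 = 8.0000.
Posterior odds = 0.19904 × 8.0000 = 1.5923, so P(H|E) = 1.5923/(1+1.5923) = 0.614. Then P(¬H|E) = 1 − 0.614 = 0.386.

P(¬H | E) ≈ 0.386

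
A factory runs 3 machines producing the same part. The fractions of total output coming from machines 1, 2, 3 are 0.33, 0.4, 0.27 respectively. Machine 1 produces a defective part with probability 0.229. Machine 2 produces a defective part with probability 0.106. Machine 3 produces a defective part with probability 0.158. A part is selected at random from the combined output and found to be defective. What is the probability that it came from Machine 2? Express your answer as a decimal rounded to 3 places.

P(defective|M1) = 0.229; P(defective|M2) = 0.106; P(defective|M3) = 0.158.
Prior × likelihood for each source: 0.33·0.229=0.07557, 0.4·0.106=0.04240, 0.27·0.158=0.04266. Summing gives P(defective) = 0.16063.
P(Machine 2 | defective) = 0.04240 / 0.16063 = 0.264.

Posterior probability ≈ 0.264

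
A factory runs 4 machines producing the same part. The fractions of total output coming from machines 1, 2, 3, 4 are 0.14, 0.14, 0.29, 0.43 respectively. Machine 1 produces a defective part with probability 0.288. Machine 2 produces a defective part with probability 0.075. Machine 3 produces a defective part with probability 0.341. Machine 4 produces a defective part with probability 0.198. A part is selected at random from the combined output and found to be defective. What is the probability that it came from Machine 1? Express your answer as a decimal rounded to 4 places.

P(defective|M1) = 0.288; P(defective|M2) = 0.075; P(defective|M3) = 0.341; P(defective|M4) = 0.198.
Prior × likelihood for each source: 0.14·0.288=0.04032, 0.14·0.075=0.01050, 0.29·0.341=0.09889, 0.43·0.198=0.08514. Summing gives P(defective) = 0.23485.
P(Machine 1 | defective) = 0.04032 / 0.23485 = 0.1717.

Posterior probability ≈ 0.1717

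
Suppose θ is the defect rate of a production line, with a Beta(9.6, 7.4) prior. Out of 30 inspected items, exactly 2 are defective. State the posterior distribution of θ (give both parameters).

The binomial likelihood is conjugate to the Beta prior: with 2 successes and 28 failures, the posterior is Beta(9.6+2, 7.4+28) = Beta(11.6, 35.4).

Posterior: Beta(11.6, 35.4)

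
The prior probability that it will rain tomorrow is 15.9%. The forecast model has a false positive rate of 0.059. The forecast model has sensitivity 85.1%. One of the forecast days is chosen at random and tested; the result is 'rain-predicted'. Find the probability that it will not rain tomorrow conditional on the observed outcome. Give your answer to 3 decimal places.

P(¬H | E) ≈ 0.268

Let H be the event that it will rain tomorrow. P(H) = 0.159, so P(¬H) = 0.841. With E the 'rain-predicted' result, P(E|H) = 0.851 and P(E|¬H) = 0.059.
P(E) = 0.851·0.159 + 0.059·0.841 = 0.13531 + 0.049619 = 0.18493.
By Bayes' theorem, P(H|E) = 0.13531 / 0.18493 = 0.732. Hence P(¬H|E) = 1 − 0.732 = 0.268.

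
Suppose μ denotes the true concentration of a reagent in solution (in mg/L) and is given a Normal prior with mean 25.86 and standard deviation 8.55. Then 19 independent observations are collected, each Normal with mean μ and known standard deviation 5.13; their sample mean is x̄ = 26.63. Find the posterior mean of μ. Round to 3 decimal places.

With known σ, the Normal prior is conjugate. Weight on the data is w = (n/σ²)/(n/σ² + 1/τ₀²) = 0.721970/(0.721970+0.0136794) = 0.98140.
Posterior mean = w·x̄ + (1−w)·μ₀ = 0.98140·26.63 + 0.018595·25.86 = 26.616.

Posterior mean ≈ 26.616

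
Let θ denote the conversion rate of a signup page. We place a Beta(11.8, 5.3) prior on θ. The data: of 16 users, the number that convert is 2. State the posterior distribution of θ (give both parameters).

Observing 2 successes and 14 failures updates Beta(11.8, 5.3) by adding the success and failure counts to the two shape parameters: α = 11.8+2 = 13.8, β = 5.3+14 = 19.3.

Posterior: Beta(13.8, 19.3)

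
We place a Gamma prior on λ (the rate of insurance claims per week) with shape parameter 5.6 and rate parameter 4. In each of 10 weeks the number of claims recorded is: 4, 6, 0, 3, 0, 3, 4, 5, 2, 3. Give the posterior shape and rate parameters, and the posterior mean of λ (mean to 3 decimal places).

Total count ∑xᵢ = 30 over n = 10 weeks.
Gamma is conjugate to the Poisson likelihood: posterior is Gamma(shape = 5.6+30 = 35.6, rate = 4+10 = 14).
E[λ | data] = 35.6/14 = 2.543.

Posterior: Gamma(shape=35.6, rate=14); mean ≈ 2.543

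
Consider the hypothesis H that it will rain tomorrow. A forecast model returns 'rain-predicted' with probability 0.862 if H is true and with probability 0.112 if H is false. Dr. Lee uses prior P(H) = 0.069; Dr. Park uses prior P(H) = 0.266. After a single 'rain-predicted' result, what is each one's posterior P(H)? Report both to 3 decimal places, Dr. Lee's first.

P('+'|H) = 0.862, P('+'|¬H) = 0.112.
Dr. Lee: numerator 0.862·0.069 = 0.059478; evidence = 0.059478+0.112·0.931 = 0.16375; posterior = 0.363.
Dr. Park: numerator 0.862·0.266 = 0.22929; evidence = 0.22929+0.112·0.734 = 0.31150; posterior = 0.736.

Dr. Lee: 0.363; Dr. Park: 0.736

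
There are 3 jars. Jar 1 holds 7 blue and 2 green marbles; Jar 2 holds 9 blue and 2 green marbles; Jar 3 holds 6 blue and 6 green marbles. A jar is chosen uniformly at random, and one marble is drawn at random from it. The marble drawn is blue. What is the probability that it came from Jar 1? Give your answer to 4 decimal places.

Posterior probability ≈ 0.3711

Tabulate prior·likelihood by source: [1] prior 0.333333, lik 0.7778, product 0.2593; [2] prior 0.333333, lik 0.8182, product 0.2727; [3] prior 0.333333, lik 0.5, product 0.1667.
Normalizing constant = 0.69865; the posterior for Jar 1 is its product over the sum, 0.2593/0.69865 = 0.3711.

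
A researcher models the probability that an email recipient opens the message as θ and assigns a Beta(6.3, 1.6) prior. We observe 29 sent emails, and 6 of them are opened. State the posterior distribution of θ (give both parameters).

Posterior: Beta(12.3, 24.6)

Observing 6 successes and 23 failures updates Beta(6.3, 1.6) by adding the success and failure counts to the two shape parameters: α = 6.3+6 = 12.3, β = 1.6+23 = 24.6.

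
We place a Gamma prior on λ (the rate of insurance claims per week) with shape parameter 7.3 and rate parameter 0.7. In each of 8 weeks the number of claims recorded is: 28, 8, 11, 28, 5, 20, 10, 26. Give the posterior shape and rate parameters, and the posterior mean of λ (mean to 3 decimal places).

The Poisson likelihood adds the total count to the shape and the number of exposure periods to the rate. Here ∑xᵢ = 136 and n = 8, so shape 7.3→143.3 and rate 0.7→8.7.
Posterior mean = shape/rate = 143.3/8.7 = 16.471.

Posterior: Gamma(shape=143.3, rate=8.7); mean ≈ 16.471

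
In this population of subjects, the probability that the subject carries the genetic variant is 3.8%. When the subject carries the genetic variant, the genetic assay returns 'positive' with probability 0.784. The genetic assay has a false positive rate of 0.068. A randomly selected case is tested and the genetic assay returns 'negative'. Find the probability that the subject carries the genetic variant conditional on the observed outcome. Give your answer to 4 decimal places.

P(H | E) ≈ 0.0091

Write H for 'the subject carries the genetic variant'. Prior odds H:¬H = 0.038/0.962 = 0.039501. For the 'negative' outcome, the likelihood ratio is 0.216/0.932 = 0.23176.
Posterior odds = 0.039501 × 0.23176 = 0.0091547, so P(H|E) = 0.0091547/(1+0.0091547) = 0.0091.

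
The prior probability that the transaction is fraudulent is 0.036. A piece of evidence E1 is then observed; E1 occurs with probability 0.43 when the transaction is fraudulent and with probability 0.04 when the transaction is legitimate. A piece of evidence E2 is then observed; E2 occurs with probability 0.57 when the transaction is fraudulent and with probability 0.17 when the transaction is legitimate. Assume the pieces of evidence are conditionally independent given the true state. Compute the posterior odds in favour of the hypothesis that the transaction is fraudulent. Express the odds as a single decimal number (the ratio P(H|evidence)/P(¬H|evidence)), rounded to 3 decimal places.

Prior odds = 0.036/(1−0.036) = 0.037344. In log-odds, ln(0.037344) = -3.2876.
Add log likelihood ratios: ln(10.750) + ln(3.3529) = 3.5847.
Posterior log-odds = 0.29717, so posterior odds = exp(0.29717) = 1.3460.

Posterior odds ≈ 1.346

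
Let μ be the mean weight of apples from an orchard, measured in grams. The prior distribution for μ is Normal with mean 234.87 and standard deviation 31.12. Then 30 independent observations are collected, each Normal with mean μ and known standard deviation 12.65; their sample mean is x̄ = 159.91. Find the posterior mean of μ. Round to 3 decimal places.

Prior precision 1/τ₀² = 1/31.12² = 0.00103257; data precision n/σ² = 30/12.65² = 0.187474.
Posterior precision = 0.00103257 + 0.187474 = 0.188506.
Posterior mean = (0.00103257·234.87 + 0.187474·159.91) / 0.188506 = 160.321.

Posterior mean ≈ 160.321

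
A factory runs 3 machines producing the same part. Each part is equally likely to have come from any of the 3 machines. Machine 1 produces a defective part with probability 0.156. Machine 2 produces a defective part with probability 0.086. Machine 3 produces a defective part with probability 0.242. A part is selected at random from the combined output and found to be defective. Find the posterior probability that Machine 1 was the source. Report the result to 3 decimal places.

Posterior probability ≈ 0.322

Tabulate prior·likelihood by source: [1] prior 0.333333, lik 0.156, product 0.05200; [2] prior 0.333333, lik 0.086, product 0.02867; [3] prior 0.333333, lik 0.242, product 0.08067.
Normalizing constant = 0.16133; the posterior for Machine 1 is its product over the sum, 0.05200/0.16133 = 0.322.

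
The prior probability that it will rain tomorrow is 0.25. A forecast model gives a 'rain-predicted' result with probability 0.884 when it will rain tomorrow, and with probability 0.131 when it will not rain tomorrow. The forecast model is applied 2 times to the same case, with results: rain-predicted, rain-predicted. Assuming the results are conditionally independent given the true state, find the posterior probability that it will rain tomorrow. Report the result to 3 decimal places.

Let H be the event that it will rain tomorrow; start with P(H) = 0.25. P('rain-predicted'|H) = 0.884, P('rain-predicted'|¬H) = 0.131.
Update on result 1 ('rain-predicted'): P(H) ← 0.884·0.2500 / (0.884·0.2500 + 0.131·0.7500) = 0.22100/0.31925 = 0.6922.
Update on result 2 ('rain-predicted'): P(H) ← 0.884·0.6922 / (0.884·0.6922 + 0.131·0.3078) = 0.61195/0.65226 = 0.9382.

Posterior P(H) ≈ 0.938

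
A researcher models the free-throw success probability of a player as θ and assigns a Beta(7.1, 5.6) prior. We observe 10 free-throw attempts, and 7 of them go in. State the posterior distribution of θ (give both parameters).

The binomial likelihood is conjugate to the Beta prior: with 7 successes and 3 failures, the posterior is Beta(7.1+7, 5.6+3) = Beta(14.1, 8.6).

Posterior: Beta(14.1, 8.6)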